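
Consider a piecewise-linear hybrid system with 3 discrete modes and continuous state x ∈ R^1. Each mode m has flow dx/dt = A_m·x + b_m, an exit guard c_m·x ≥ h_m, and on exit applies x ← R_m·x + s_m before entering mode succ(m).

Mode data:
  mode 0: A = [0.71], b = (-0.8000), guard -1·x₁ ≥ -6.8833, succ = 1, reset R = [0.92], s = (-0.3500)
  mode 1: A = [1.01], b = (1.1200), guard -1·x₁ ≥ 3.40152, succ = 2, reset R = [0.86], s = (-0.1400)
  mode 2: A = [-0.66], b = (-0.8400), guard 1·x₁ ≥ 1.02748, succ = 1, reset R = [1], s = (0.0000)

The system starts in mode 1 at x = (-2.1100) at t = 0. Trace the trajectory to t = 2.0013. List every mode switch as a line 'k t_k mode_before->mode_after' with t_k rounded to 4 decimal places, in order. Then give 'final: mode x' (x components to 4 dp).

Mode 1: guard c·x = 3.4015 hit at Δt = 0.8204 (t = 0.8204), x⁻ = (-3.4015) → reset → x⁺ = (-3.0653), jump to mode 2
Mode 2: flow for 1.1809 to horizon, guard not reached → x = (-2.0950)

1 0.8204 1->2
final: 2 -2.0950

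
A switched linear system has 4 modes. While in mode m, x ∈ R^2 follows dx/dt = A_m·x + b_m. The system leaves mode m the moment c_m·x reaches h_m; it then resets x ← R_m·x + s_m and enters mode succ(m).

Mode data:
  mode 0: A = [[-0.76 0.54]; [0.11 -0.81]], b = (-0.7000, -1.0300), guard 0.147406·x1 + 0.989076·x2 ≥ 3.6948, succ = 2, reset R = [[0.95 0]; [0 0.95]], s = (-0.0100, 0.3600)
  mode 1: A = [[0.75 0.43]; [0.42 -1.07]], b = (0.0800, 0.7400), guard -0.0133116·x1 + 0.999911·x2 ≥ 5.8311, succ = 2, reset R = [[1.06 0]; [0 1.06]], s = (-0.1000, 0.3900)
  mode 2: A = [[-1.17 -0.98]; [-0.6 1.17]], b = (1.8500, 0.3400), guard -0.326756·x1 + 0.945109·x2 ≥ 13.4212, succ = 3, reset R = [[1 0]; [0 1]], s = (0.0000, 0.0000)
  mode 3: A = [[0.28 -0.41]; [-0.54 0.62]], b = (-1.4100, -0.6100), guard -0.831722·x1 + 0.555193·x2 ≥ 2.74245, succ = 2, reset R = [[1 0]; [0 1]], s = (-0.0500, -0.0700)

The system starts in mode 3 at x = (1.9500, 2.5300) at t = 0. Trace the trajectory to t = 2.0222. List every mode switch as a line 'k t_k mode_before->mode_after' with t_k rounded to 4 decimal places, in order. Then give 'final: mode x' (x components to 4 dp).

1 1.2211 3->2
final: 2 -2.9247 10.4192

Mode 3: guard c·x = 2.7424 hit at Δt = 1.2211 (t = 1.2211), x⁻ = (-0.9623, 3.4980) → reset → x⁺ = (-1.0123, 3.4280), jump to mode 2
Mode 2: flow for 0.8011 to horizon, guard not reached → x = (-2.9247, 10.4192)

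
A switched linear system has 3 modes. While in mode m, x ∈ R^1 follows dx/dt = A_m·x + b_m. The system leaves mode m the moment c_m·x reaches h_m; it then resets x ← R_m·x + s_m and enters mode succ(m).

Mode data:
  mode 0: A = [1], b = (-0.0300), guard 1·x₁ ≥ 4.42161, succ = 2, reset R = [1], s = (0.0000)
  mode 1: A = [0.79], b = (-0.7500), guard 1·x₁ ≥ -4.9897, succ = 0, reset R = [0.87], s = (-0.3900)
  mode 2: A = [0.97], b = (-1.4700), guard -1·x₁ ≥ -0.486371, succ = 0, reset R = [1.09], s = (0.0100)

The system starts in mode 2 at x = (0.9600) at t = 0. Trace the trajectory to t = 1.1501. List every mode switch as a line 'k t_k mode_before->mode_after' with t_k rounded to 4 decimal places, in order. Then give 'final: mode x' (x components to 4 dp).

Mode 2: guard c·x = -0.4864 hit at Δt = 0.6357 (t = 0.6357), x⁻ = (0.4864) → reset → x⁺ = (0.5401), jump to mode 0
Mode 0: flow for 0.5144 to horizon, guard not reached → x = (0.8833)

1 0.6357 2->0
final: 0 0.8833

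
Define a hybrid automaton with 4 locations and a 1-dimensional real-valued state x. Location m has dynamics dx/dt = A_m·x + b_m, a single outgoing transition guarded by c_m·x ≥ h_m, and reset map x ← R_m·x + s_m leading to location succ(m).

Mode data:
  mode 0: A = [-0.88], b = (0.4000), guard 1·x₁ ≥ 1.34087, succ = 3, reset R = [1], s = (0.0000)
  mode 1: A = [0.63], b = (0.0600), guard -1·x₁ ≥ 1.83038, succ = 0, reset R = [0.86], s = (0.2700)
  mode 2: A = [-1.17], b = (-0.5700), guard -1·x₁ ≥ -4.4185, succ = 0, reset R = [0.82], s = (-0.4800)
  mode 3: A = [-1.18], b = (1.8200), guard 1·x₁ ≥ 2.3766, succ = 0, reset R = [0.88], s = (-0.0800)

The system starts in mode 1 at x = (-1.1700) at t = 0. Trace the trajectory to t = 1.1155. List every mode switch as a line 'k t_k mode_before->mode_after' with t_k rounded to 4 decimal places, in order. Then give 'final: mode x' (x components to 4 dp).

1 0.7603 1->0
final: 0 -0.8320

Mode 1: guard c·x = 1.8304 hit at Δt = 0.7603 (t = 0.7603), x⁻ = (-1.8304) → reset → x⁺ = (-1.3041), jump to mode 0
Mode 0: flow for 0.3552 to horizon, guard not reached → x = (-0.8320)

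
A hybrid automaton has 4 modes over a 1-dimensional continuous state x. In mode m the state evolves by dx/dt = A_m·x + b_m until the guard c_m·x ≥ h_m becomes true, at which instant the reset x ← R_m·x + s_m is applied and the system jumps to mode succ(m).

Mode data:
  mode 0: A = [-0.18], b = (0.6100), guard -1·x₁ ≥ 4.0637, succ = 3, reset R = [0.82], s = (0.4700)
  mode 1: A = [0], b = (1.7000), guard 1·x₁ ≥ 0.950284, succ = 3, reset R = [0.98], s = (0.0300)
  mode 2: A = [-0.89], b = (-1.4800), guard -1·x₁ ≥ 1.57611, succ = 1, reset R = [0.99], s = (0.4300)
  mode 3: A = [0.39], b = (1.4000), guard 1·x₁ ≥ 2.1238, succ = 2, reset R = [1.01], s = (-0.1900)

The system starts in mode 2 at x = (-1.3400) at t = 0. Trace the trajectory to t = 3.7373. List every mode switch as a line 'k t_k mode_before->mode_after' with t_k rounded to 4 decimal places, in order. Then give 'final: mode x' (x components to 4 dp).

1 1.4760 2->1
2 2.6999 1->3
3 3.2832 3->2
final: 2 0.7523

Mode 2: guard c·x = 1.5761 hit at Δt = 1.4760 (t = 1.4760), x⁻ = (-1.5761) → reset → x⁺ = (-1.1303), jump to mode 1
Mode 1: guard c·x = 0.9503 hit at Δt = 1.2239 (t = 2.6999), x⁻ = (0.9503) → reset → x⁺ = (0.9613), jump to mode 3
Mode 3: guard c·x = 2.1238 hit at Δt = 0.5833 (t = 3.2832), x⁻ = (2.1238) → reset → x⁺ = (1.9550), jump to mode 2
Mode 2: flow for 0.4541 to horizon, guard not reached → x = (0.7523)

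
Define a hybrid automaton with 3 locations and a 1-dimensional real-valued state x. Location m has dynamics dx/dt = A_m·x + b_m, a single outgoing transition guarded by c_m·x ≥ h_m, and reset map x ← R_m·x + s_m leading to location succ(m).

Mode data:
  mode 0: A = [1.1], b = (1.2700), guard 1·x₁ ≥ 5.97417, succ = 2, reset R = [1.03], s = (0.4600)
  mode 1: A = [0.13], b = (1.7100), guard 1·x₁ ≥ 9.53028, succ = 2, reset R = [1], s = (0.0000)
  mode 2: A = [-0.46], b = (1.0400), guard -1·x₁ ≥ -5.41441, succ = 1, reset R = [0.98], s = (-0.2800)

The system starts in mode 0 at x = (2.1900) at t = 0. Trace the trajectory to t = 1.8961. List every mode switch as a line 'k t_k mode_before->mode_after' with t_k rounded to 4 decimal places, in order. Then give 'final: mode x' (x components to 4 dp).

1 0.6880 0->2
2 1.3885 2->1
final: 1 6.2662

Mode 0: guard c·x = 5.9742 hit at Δt = 0.6880 (t = 0.6880), x⁻ = (5.9742) → reset → x⁺ = (6.6134), jump to mode 2
Mode 2: guard c·x = -5.4144 hit at Δt = 0.7005 (t = 1.3885), x⁻ = (5.4144) → reset → x⁺ = (5.0261), jump to mode 1
Mode 1: flow for 0.5076 to horizon, guard not reached → x = (6.2662)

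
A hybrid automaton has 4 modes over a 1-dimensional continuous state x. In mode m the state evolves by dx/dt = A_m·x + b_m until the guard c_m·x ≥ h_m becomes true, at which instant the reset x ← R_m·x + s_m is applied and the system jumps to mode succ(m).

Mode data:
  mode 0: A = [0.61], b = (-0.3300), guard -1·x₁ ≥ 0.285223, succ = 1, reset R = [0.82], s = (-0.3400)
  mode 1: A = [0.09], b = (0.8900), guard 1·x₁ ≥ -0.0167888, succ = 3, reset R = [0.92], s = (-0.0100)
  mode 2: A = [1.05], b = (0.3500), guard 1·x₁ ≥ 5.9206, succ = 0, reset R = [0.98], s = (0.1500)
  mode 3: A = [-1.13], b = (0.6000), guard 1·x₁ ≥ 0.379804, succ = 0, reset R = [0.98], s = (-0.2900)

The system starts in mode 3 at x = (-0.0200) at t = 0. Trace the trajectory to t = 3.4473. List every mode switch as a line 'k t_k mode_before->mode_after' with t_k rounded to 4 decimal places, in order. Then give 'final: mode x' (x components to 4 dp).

Mode 3: guard c·x = 0.3798 hit at Δt = 1.1445 (t = 1.1445), x⁻ = (0.3798) → reset → x⁺ = (0.0822), jump to mode 0
Mode 0: guard c·x = 0.2852 hit at Δt = 0.9644 (t = 2.1089), x⁻ = (-0.2852) → reset → x⁺ = (-0.5739), jump to mode 1
Mode 1: guard c·x = -0.0168 hit at Δt = 0.6454 (t = 2.7543), x⁻ = (-0.0168) → reset → x⁺ = (-0.0254), jump to mode 3
Mode 3: flow for 0.6930 to horizon, guard not reached → x = (0.2767)

1 1.1445 3->0
2 2.1089 0->1
3 2.7543 1->3
final: 3 0.2767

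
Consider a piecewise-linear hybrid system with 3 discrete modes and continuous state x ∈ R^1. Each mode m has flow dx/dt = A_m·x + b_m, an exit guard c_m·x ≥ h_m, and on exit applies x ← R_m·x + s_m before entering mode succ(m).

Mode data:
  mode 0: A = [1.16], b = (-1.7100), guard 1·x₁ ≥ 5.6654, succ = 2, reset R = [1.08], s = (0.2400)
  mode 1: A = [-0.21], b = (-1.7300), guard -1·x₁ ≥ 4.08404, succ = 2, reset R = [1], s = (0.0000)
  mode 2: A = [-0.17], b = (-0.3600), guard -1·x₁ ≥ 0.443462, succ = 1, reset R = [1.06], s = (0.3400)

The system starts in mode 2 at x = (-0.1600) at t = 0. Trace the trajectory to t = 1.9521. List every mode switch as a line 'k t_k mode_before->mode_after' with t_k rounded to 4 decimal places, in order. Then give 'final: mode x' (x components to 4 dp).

Mode 2: guard c·x = 0.4435 hit at Δt = 0.9201 (t = 0.9201), x⁻ = (-0.4435) → reset → x⁺ = (-0.1301), jump to mode 1
Mode 1: flow for 1.0320 to horizon, guard not reached → x = (-1.7099)

1 0.9201 2->1
final: 1 -1.7099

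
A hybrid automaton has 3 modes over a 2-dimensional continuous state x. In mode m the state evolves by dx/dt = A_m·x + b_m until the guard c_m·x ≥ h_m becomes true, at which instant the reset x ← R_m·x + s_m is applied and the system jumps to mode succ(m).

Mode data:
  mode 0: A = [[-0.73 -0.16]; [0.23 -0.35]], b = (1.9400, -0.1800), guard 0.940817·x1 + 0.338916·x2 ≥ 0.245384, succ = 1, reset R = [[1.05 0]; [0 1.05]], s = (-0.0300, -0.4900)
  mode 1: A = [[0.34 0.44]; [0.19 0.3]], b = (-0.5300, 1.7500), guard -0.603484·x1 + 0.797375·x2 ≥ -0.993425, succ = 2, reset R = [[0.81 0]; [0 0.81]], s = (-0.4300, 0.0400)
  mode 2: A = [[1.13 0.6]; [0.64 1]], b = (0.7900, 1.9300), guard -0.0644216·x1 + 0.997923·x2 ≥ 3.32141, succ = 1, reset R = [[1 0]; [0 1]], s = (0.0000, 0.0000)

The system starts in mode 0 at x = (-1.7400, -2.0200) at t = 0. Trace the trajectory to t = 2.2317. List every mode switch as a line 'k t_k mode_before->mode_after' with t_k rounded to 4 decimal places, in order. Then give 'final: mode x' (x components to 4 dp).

1 1.0551 0->1
2 1.7723 1->2
final: 2 -0.4759 -0.5375

Mode 0: guard c·x = 0.2454 hit at Δt = 1.0551 (t = 1.0551), x⁻ = (0.8359, -1.5965) → reset → x⁺ = (0.8477, -2.1663), jump to mode 1
Mode 1: guard c·x = -0.9934 hit at Δt = 0.7172 (t = 1.7723), x⁻ = (0.0370, -1.2179) → reset → x⁺ = (-0.4000, -0.9465), jump to mode 2
Mode 2: flow for 0.4594 to horizon, guard not reached → x = (-0.4759, -0.5375)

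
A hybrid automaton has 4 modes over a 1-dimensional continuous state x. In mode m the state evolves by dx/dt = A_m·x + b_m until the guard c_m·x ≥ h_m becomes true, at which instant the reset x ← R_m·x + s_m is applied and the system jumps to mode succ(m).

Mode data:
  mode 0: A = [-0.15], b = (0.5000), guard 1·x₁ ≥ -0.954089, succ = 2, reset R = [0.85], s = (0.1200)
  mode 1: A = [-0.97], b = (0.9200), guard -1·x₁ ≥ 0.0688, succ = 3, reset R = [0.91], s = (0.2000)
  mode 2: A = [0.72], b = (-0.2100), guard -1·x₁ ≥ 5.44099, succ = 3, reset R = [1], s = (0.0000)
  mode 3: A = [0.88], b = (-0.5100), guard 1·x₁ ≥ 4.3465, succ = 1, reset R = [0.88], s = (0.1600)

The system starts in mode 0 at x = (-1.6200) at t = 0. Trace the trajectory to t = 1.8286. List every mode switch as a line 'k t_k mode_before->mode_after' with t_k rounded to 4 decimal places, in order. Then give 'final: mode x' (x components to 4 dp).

1 0.9625 0->2
final: 2 -1.5416

Mode 0: guard c·x = -0.9541 hit at Δt = 0.9625 (t = 0.9625), x⁻ = (-0.9541) → reset → x⁺ = (-0.6910), jump to mode 2
Mode 2: flow for 0.8661 to horizon, guard not reached → x = (-1.5416)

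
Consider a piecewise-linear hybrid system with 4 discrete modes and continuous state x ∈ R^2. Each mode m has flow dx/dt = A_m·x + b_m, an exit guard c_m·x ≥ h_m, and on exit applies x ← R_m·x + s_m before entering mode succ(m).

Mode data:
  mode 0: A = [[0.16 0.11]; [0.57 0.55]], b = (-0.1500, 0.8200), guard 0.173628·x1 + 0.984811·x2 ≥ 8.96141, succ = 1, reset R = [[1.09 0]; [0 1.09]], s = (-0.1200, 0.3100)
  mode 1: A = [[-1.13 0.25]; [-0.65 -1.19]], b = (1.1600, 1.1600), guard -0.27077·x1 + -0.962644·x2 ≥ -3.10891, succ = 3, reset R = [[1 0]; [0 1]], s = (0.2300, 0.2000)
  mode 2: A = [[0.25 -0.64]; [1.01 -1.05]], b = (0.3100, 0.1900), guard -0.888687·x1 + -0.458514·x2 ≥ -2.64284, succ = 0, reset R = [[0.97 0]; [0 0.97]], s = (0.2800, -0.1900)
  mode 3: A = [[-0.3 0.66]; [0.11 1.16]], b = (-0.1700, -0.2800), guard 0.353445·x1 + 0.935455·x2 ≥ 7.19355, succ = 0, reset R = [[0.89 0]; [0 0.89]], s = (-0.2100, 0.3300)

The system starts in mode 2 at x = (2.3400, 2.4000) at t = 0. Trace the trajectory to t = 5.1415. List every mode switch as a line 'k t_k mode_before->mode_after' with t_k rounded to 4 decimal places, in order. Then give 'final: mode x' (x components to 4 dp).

Mode 2: guard c·x = -2.6428 hit at Δt = 0.7837 (t = 0.7837), x⁻ = (1.8096, 2.2566) → reset → x⁺ = (2.0353, 1.9989), jump to mode 0
Mode 0: guard c·x = 8.9614 hit at Δt = 1.3473 (t = 2.1310), x⁻ = (3.0762, 8.5573) → reset → x⁺ = (3.2331, 9.6374), jump to mode 1
Mode 1: guard c·x = -3.1089 hit at Δt = 0.9989 (t = 3.1299), x⁻ = (2.4487, 2.5408) → reset → x⁺ = (2.6787, 2.7408), jump to mode 3
Mode 3: guard c·x = 7.1936 hit at Δt = 0.6994 (t = 3.8293), x⁻ = (3.8576, 6.2324) → reset → x⁺ = (3.2232, 5.8768), jump to mode 0
Mode 0: guard c·x = 8.9614 hit at Δt = 0.3847 (t = 4.2140), x⁻ = (3.6782, 8.4511) → reset → x⁺ = (3.8892, 9.5217), jump to mode 1
Mode 1: flow for 0.9275 to horizon, guard not reached → x = (2.7242, 2.6326)

1 0.7837 2->0
2 2.1310 0->1
3 3.1299 1->3
4 3.8293 3->0
5 4.2140 0->1
final: 1 2.7242 2.6326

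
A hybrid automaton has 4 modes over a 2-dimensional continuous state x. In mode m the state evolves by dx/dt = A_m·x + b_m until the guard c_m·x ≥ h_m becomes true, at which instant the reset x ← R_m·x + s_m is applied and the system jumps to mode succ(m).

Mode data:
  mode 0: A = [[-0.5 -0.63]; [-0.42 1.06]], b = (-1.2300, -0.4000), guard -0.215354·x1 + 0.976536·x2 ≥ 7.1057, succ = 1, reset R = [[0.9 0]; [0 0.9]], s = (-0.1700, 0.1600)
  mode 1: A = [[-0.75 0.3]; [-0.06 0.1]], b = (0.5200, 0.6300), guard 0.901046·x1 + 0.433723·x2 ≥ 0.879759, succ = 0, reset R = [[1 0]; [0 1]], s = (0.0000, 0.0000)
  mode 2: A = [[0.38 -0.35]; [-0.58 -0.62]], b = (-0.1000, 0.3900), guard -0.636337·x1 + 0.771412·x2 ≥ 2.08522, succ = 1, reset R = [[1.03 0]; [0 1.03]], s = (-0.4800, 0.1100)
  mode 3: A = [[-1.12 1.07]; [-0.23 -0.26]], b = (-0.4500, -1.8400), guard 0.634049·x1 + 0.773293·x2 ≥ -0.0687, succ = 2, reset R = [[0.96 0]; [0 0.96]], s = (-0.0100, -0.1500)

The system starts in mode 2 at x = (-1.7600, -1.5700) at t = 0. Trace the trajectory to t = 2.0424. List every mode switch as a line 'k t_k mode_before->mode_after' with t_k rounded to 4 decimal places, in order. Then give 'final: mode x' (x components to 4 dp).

1 1.1399 2->1
final: 1 -1.0467 1.4554

Mode 2: guard c·x = 2.0852 hit at Δt = 1.1399 (t = 1.1399), x⁻ = (-2.6041, 0.5550) → reset → x⁺ = (-3.1623, 0.6816), jump to mode 1
Mode 1: flow for 0.9025 to horizon, guard not reached → x = (-1.0467, 1.4554)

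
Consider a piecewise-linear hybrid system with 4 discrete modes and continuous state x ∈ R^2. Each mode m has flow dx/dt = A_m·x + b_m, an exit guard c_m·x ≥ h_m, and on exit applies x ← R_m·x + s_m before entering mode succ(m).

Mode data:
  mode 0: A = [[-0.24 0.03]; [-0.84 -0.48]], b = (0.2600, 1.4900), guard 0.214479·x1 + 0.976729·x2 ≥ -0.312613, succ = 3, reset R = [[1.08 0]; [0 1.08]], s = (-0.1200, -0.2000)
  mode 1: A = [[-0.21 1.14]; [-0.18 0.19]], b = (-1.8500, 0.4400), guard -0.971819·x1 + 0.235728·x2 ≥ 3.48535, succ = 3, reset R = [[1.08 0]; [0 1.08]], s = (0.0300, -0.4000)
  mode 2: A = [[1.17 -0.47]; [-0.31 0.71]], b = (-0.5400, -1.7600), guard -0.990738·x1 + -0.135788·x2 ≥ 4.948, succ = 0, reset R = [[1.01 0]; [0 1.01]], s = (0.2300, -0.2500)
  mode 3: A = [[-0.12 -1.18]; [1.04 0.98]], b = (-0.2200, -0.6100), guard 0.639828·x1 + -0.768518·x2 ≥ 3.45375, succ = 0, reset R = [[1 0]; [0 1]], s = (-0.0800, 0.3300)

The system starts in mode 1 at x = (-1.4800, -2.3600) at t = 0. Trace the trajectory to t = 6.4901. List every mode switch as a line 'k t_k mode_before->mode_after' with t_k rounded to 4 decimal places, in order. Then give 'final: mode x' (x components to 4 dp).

Mode 1: guard c·x = 3.4853 hit at Δt = 0.6865 (t = 0.6865), x⁻ = (-4.0707, -1.9963) → reset → x⁺ = (-4.3663, -2.5560), jump to mode 3
Mode 3: guard c·x = 3.4537 hit at Δt = 0.4367 (t = 1.1232), x⁻ = (-2.0520, -6.2024) → reset → x⁺ = (-2.1320, -5.8724), jump to mode 0
Mode 0: guard c·x = -0.3126 hit at Δt = 1.4068 (t = 2.5300), x⁻ = (-1.2961, -0.0355) → reset → x⁺ = (-1.5197, -0.2383), jump to mode 3
Mode 3: guard c·x = 3.4537 hit at Δt = 1.1037 (t = 3.6337), x⁻ = (0.8287, -3.8041) → reset → x⁺ = (0.7487, -3.4741), jump to mode 0
Mode 0: guard c·x = -0.3126 hit at Δt = 1.7500 (t = 5.3836), x⁻ = (0.7919, -0.4939) → reset → x⁺ = (0.7352, -0.7335), jump to mode 3
Mode 3: flow for 1.1065 to horizon, guard not reached → x = (1.6420, -1.1677)

1 0.6865 1->3
2 1.1232 3->0
3 2.5300 0->3
4 3.6337 3->0
5 5.3836 0->3
final: 3 1.6420 -1.1677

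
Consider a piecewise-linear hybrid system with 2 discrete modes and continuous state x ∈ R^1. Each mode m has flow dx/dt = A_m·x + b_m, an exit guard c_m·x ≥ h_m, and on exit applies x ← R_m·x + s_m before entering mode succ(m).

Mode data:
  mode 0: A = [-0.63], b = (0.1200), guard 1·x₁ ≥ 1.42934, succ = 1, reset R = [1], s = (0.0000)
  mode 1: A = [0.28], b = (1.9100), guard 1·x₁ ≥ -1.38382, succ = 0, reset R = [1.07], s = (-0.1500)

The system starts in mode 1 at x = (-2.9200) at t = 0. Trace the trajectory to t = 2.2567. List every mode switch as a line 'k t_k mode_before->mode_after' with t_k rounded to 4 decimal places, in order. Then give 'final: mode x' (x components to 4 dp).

Mode 1: guard c·x = -1.3838 hit at Δt = 1.1857 (t = 1.1857), x⁻ = (-1.3838) → reset → x⁺ = (-1.6307), jump to mode 0
Mode 0: flow for 1.0710 to horizon, guard not reached → x = (-0.7370)

1 1.1857 1->0
final: 0 -0.7370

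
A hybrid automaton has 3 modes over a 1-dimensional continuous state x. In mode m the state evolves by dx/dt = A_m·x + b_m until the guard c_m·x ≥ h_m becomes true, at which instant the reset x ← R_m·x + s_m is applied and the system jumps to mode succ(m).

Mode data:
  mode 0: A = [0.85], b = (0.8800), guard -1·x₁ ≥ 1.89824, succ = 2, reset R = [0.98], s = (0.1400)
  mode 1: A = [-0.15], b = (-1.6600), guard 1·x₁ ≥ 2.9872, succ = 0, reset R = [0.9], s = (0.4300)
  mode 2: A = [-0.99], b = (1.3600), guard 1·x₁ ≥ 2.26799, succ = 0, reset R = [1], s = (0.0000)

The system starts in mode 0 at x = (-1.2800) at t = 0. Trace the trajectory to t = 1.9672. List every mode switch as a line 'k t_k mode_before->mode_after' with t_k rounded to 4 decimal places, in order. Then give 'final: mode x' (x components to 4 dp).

Mode 0: guard c·x = 1.8982 hit at Δt = 1.4827 (t = 1.4827), x⁻ = (-1.8982) → reset → x⁺ = (-1.7203), jump to mode 2
Mode 2: flow for 0.4845 to horizon, guard not reached → x = (-0.5414)

1 1.4827 0->2
final: 2 -0.5414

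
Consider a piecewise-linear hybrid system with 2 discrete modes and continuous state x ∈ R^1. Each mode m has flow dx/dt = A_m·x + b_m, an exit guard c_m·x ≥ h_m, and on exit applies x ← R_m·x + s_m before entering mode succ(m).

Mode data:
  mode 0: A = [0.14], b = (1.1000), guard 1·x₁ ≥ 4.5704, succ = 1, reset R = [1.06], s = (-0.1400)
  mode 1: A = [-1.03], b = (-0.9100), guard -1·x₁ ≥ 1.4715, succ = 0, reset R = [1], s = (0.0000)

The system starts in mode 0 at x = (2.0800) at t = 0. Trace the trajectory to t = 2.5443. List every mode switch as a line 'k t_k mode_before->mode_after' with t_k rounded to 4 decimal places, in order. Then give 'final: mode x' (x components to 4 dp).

Mode 0: guard c·x = 4.5704 hit at Δt = 1.5974 (t = 1.5974), x⁻ = (4.5704) → reset → x⁺ = (4.7046), jump to mode 1
Mode 1: flow for 0.9469 to horizon, guard not reached → x = (1.2236)

1 1.5974 0->1
final: 1 1.2236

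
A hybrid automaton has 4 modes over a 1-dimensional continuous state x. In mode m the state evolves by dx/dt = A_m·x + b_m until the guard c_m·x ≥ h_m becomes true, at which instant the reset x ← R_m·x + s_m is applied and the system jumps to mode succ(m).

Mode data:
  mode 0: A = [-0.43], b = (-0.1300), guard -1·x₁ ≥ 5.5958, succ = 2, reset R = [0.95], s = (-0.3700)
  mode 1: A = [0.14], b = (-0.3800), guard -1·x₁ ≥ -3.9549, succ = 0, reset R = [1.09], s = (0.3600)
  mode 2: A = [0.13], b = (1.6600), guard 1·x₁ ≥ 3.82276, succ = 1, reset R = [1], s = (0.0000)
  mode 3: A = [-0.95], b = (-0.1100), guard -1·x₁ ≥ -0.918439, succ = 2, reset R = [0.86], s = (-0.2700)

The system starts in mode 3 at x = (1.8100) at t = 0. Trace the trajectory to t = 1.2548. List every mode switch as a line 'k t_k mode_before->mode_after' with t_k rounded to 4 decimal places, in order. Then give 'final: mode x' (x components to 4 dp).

Mode 3: guard c·x = -0.9184 hit at Δt = 0.6544 (t = 0.6544), x⁻ = (0.9184) → reset → x⁺ = (0.5199), jump to mode 2
Mode 2: flow for 0.6004 to horizon, guard not reached → x = (1.5987)

1 0.6544 3->2
final: 2 1.5987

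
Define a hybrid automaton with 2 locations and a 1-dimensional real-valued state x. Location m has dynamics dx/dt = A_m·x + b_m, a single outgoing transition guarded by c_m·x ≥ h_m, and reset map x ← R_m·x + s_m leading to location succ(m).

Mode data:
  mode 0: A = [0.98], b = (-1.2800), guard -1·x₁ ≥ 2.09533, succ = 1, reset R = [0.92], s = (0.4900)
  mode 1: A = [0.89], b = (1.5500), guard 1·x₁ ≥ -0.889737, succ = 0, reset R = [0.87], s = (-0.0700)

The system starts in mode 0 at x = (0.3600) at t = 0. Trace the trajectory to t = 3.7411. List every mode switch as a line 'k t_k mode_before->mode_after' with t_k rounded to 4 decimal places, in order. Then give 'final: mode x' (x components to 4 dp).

1 1.3057 0->1
2 2.4639 1->0
3 2.9319 0->1
final: 1 -1.1172

Mode 0: guard c·x = 2.0953 hit at Δt = 1.3057 (t = 1.3057), x⁻ = (-2.0953) → reset → x⁺ = (-1.4377), jump to mode 1
Mode 1: guard c·x = -0.8897 hit at Δt = 1.1582 (t = 2.4639), x⁻ = (-0.8897) → reset → x⁺ = (-0.8441), jump to mode 0
Mode 0: guard c·x = 2.0953 hit at Δt = 0.4680 (t = 2.9319), x⁻ = (-2.0953) → reset → x⁺ = (-1.4377), jump to mode 1
Mode 1: flow for 0.8092 to horizon, guard not reached → x = (-1.1172)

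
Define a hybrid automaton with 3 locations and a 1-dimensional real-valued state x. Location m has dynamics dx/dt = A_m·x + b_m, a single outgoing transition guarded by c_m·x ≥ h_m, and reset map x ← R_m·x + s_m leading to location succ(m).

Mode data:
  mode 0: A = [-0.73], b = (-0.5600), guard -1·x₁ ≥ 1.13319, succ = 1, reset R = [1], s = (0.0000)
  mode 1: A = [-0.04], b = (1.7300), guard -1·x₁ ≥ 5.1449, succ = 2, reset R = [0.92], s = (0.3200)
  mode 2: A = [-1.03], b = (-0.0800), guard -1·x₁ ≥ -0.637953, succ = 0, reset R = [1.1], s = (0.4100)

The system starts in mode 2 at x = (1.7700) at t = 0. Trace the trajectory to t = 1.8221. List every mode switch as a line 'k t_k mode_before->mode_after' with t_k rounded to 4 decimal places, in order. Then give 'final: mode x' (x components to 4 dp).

1 0.9209 2->0
final: 0 0.2060

Mode 2: guard c·x = -0.6380 hit at Δt = 0.9209 (t = 0.9209), x⁻ = (0.6380) → reset → x⁺ = (1.1117), jump to mode 0
Mode 0: flow for 0.9012 to horizon, guard not reached → x = (0.2060)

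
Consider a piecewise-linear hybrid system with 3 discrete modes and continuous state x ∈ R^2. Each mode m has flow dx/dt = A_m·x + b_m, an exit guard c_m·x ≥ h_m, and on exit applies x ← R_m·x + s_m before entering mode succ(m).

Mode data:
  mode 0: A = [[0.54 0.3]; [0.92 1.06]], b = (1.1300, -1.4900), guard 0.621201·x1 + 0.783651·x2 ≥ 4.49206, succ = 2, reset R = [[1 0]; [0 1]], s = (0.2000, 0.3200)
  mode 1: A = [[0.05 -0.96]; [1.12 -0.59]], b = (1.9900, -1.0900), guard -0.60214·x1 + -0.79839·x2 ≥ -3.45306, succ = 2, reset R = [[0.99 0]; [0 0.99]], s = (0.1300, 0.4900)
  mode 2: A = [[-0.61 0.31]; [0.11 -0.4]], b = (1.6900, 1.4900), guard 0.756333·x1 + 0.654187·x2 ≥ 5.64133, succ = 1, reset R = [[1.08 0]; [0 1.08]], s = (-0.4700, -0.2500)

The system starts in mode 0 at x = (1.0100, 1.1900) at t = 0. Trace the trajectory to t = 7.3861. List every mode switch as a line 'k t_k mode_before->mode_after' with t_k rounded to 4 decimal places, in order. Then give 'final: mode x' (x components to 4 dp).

1 0.8166 0->2
2 1.9275 2->1
3 3.4425 1->2
4 5.4589 2->1
5 6.7935 1->2
final: 2 2.4648 3.8591

Mode 0: guard c·x = 4.4921 hit at Δt = 0.8166 (t = 0.8166), x⁻ = (3.2881, 3.1258) → reset → x⁺ = (3.4881, 3.4458), jump to mode 2
Mode 2: guard c·x = 5.6413 hit at Δt = 1.1109 (t = 1.9275), x⁻ = (4.0660, 3.9226) → reset → x⁺ = (3.9213, 3.9864), jump to mode 1
Mode 1: guard c·x = -3.4531 hit at Δt = 1.5150 (t = 3.4425), x⁻ = (1.4389, 3.2398) → reset → x⁺ = (1.5545, 3.6974), jump to mode 2
Mode 2: guard c·x = 5.6413 hit at Δt = 2.0163 (t = 5.4589), x⁻ = (3.8457, 4.1772) → reset → x⁺ = (3.6834, 4.2614), jump to mode 1
Mode 1: guard c·x = -3.4531 hit at Δt = 1.3346 (t = 6.7935), x⁻ = (1.3738, 3.2889) → reset → x⁺ = (1.4901, 3.7460), jump to mode 2
Mode 2: flow for 0.5926 to horizon, guard not reached → x = (2.4648, 3.8591)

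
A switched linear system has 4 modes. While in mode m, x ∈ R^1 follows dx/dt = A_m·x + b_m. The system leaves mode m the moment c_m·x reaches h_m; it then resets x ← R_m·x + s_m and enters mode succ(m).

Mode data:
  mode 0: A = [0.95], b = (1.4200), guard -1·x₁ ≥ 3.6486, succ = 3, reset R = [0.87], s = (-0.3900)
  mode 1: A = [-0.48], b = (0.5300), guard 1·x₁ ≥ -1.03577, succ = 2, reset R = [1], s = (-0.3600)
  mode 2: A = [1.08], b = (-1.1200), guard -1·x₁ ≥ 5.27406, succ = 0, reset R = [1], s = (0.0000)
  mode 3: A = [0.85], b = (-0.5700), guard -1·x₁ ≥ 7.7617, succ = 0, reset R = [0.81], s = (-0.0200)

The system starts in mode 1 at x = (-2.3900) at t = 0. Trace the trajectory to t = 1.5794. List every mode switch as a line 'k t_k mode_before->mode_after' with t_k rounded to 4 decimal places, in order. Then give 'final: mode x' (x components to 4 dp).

Mode 1: guard c·x = -1.0358 hit at Δt = 1.0215 (t = 1.0215), x⁻ = (-1.0358) → reset → x⁺ = (-1.3958), jump to mode 2
Mode 2: flow for 0.5579 to horizon, guard not reached → x = (-3.4071)

1 1.0215 1->2
final: 2 -3.4071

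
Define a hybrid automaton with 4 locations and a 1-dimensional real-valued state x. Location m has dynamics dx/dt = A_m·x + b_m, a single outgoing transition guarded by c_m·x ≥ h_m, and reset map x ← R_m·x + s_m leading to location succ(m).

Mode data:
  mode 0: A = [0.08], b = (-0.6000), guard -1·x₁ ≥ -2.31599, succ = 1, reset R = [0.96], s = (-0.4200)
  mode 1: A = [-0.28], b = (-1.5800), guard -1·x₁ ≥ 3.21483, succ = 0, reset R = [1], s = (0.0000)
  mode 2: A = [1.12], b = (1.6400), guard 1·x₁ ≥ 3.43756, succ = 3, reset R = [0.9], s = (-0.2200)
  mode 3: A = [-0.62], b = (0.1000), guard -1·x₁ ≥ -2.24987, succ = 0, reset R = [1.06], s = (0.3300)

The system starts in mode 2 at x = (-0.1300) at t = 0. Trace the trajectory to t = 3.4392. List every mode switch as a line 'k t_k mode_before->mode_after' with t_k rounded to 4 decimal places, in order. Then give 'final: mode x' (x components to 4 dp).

Mode 2: guard c·x = 3.4376 hit at Δt = 1.1618 (t = 1.1618), x⁻ = (3.4376) → reset → x⁺ = (2.8738), jump to mode 3
Mode 3: guard c·x = -2.2499 hit at Δt = 0.4216 (t = 1.5834), x⁻ = (2.2499) → reset → x⁺ = (2.7149), jump to mode 0
Mode 0: guard c·x = -2.3160 hit at Δt = 1.0008 (t = 2.5842), x⁻ = (2.3160) → reset → x⁺ = (1.8034), jump to mode 1
Mode 1: flow for 0.8550 to horizon, guard not reached → x = (0.2181)

1 1.1618 2->3
2 1.5834 3->0
3 2.5842 0->1
final: 1 0.2181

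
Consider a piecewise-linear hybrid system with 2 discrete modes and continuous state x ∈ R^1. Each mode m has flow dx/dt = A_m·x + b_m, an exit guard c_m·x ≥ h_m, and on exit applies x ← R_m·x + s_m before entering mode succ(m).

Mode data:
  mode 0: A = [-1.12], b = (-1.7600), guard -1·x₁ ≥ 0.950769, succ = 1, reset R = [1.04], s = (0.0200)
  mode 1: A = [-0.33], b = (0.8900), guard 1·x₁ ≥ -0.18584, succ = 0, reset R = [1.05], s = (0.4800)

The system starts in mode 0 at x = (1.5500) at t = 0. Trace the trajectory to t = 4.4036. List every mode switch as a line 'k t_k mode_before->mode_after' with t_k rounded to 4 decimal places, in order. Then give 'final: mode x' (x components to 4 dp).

Mode 0: guard c·x = 0.9508 hit at Δt = 1.4422 (t = 1.4422), x⁻ = (-0.9508) → reset → x⁺ = (-0.9688), jump to mode 1
Mode 1: guard c·x = -0.1858 hit at Δt = 0.7281 (t = 2.1703), x⁻ = (-0.1858) → reset → x⁺ = (0.2849), jump to mode 0
Mode 0: guard c·x = 0.9508 hit at Δt = 0.9782 (t = 3.1485), x⁻ = (-0.9508) → reset → x⁺ = (-0.9688), jump to mode 1
Mode 1: guard c·x = -0.1858 hit at Δt = 0.7281 (t = 3.8766), x⁻ = (-0.1858) → reset → x⁺ = (0.2849), jump to mode 0
Mode 0: flow for 0.5270 to horizon, guard not reached → x = (-0.5427)

1 1.4422 0->1
2 2.1703 1->0
3 3.1485 0->1
4 3.8766 1->0
final: 0 -0.5427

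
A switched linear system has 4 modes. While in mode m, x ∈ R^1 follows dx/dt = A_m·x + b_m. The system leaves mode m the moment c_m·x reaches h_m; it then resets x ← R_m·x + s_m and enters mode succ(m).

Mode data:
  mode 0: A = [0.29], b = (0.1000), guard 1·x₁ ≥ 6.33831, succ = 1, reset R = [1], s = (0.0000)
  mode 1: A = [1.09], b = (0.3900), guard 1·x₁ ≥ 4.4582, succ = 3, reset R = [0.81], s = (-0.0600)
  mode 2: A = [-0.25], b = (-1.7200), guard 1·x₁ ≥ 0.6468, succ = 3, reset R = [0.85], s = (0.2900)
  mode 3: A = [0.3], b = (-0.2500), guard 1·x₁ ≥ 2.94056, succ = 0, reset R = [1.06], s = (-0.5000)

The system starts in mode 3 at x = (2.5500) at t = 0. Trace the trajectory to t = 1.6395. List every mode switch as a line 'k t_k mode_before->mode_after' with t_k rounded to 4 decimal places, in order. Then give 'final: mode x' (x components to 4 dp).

1 0.6833 3->0
final: 0 3.5635

Mode 3: guard c·x = 2.9406 hit at Δt = 0.6833 (t = 0.6833), x⁻ = (2.9406) → reset → x⁺ = (2.6170), jump to mode 0
Mode 0: flow for 0.9562 to horizon, guard not reached → x = (3.5635)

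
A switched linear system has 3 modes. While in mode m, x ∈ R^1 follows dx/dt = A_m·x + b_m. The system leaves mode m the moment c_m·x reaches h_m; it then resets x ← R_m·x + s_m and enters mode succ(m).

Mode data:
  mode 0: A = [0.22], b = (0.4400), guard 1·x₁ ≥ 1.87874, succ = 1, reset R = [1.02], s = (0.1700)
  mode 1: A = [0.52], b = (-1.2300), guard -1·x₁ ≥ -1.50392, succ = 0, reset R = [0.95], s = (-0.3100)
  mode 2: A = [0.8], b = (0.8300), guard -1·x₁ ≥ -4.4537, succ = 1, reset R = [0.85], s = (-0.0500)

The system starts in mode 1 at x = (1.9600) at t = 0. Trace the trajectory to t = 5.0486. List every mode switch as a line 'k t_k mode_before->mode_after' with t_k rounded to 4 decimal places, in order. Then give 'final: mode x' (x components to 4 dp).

1 1.4496 1->0
2 2.4409 0->1
3 4.6086 1->0
final: 0 1.4357

Mode 1: guard c·x = -1.5039 hit at Δt = 1.4496 (t = 1.4496), x⁻ = (1.5039) → reset → x⁺ = (1.1187), jump to mode 0
Mode 0: guard c·x = 1.8787 hit at Δt = 0.9913 (t = 2.4409), x⁻ = (1.8787) → reset → x⁺ = (2.0863), jump to mode 1
Mode 1: guard c·x = -1.5039 hit at Δt = 2.1676 (t = 4.6086), x⁻ = (1.5039) → reset → x⁺ = (1.1187), jump to mode 0
Mode 0: flow for 0.4400 to horizon, guard not reached → x = (1.4357)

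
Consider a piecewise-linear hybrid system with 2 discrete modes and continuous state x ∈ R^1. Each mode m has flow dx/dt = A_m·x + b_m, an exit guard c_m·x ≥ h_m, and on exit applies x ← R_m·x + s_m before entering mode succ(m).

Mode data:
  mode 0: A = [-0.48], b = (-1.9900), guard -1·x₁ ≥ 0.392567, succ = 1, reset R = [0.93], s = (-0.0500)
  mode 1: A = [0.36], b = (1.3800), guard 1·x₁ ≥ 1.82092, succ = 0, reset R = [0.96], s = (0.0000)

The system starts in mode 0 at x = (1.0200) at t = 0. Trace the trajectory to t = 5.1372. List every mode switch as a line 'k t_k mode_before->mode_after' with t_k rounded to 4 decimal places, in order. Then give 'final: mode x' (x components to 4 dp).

Mode 0: guard c·x = 0.3926 hit at Δt = 0.6655 (t = 0.6655), x⁻ = (-0.3926) → reset → x⁺ = (-0.4151), jump to mode 1
Mode 1: guard c·x = 1.8209 hit at Δt = 1.3980 (t = 2.0635), x⁻ = (1.8209) → reset → x⁺ = (1.7481), jump to mode 0
Mode 0: guard c·x = 0.3926 hit at Δt = 0.9402 (t = 3.0037), x⁻ = (-0.3926) → reset → x⁺ = (-0.4151), jump to mode 1
Mode 1: guard c·x = 1.8209 hit at Δt = 1.3980 (t = 4.4017), x⁻ = (1.8209) → reset → x⁺ = (1.7481), jump to mode 0
Mode 0: flow for 0.7355 to horizon, guard not reached → x = (-0.0051)

1 0.6655 0->1
2 2.0635 1->0
3 3.0037 0->1
4 4.4017 1->0
final: 0 -0.0051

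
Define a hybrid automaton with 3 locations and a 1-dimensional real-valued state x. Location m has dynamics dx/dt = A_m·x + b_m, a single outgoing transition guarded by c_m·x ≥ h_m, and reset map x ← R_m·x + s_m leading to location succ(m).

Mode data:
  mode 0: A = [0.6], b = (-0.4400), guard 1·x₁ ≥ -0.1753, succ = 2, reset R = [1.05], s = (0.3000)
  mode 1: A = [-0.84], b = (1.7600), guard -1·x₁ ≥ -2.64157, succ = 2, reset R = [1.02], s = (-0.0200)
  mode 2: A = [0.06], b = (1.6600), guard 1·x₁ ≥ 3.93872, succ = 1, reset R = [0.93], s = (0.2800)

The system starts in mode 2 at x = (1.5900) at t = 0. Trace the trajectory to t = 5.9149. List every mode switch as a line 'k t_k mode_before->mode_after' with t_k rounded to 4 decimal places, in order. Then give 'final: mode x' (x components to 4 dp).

1 1.2870 2->1
2 2.7376 1->2
3 3.4180 2->1
4 4.8686 1->2
5 5.5491 2->1
final: 1 3.4541

Mode 2: guard c·x = 3.9387 hit at Δt = 1.2870 (t = 1.2870), x⁻ = (3.9387) → reset → x⁺ = (3.9430), jump to mode 1
Mode 1: guard c·x = -2.6416 hit at Δt = 1.4506 (t = 2.7376), x⁻ = (2.6416) → reset → x⁺ = (2.6744), jump to mode 2
Mode 2: guard c·x = 3.9387 hit at Δt = 0.6804 (t = 3.4180), x⁻ = (3.9387) → reset → x⁺ = (3.9430), jump to mode 1
Mode 1: guard c·x = -2.6416 hit at Δt = 1.4506 (t = 4.8686), x⁻ = (2.6416) → reset → x⁺ = (2.6744), jump to mode 2
Mode 2: guard c·x = 3.9387 hit at Δt = 0.6804 (t = 5.5491), x⁻ = (3.9387) → reset → x⁺ = (3.9430), jump to mode 1
Mode 1: flow for 0.3658 to horizon, guard not reached → x = (3.4541)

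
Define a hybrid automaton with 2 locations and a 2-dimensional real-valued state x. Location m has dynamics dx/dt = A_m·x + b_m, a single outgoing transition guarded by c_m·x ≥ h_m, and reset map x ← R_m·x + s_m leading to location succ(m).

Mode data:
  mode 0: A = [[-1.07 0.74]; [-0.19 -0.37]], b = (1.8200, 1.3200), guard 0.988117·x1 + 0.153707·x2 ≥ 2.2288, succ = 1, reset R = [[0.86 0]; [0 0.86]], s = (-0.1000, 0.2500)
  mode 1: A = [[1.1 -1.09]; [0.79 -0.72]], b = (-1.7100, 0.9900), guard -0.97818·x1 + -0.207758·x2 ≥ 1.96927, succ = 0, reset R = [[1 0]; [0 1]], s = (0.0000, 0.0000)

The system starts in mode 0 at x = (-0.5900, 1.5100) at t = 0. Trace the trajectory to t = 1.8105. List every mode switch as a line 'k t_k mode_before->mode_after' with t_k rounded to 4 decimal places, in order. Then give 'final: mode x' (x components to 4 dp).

1 1.1335 0->1
final: 1 -0.7072 1.9647

Mode 0: guard c·x = 2.2288 hit at Δt = 1.1335 (t = 1.1335), x⁻ = (1.9378, 2.0433) → reset → x⁺ = (1.5665, 2.0073), jump to mode 1
Mode 1: flow for 0.6770 to horizon, guard not reached → x = (-0.7072, 1.9647)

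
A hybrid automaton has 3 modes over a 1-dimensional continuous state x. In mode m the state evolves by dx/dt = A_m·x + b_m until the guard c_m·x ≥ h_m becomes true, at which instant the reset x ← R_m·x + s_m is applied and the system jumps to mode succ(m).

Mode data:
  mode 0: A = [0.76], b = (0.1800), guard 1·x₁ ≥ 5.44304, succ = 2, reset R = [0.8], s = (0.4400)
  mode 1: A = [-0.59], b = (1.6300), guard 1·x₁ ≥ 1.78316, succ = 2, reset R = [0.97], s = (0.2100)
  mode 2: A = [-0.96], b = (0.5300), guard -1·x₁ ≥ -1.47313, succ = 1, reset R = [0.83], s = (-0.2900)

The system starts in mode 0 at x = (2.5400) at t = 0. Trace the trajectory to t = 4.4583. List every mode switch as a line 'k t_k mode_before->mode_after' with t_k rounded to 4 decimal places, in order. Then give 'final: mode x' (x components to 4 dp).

Mode 0: guard c·x = 5.4430 hit at Δt = 0.9416 (t = 0.9416), x⁻ = (5.4430) → reset → x⁺ = (4.7944), jump to mode 2
Mode 2: guard c·x = -1.4731 hit at Δt = 1.5910 (t = 2.5326), x⁻ = (1.4731) → reset → x⁺ = (0.9327), jump to mode 1
Mode 1: guard c·x = 1.7832 hit at Δt = 1.0593 (t = 3.5919), x⁻ = (1.7832) → reset → x⁺ = (1.9397), jump to mode 2
Mode 2: guard c·x = -1.4731 hit at Δt = 0.4269 (t = 4.0188), x⁻ = (1.4731) → reset → x⁺ = (0.9327), jump to mode 1
Mode 1: flow for 0.4395 to horizon, guard not reached → x = (1.3507)

1 0.9416 0->2
2 2.5326 2->1
3 3.5919 1->2
4 4.0188 2->1
final: 1 1.3507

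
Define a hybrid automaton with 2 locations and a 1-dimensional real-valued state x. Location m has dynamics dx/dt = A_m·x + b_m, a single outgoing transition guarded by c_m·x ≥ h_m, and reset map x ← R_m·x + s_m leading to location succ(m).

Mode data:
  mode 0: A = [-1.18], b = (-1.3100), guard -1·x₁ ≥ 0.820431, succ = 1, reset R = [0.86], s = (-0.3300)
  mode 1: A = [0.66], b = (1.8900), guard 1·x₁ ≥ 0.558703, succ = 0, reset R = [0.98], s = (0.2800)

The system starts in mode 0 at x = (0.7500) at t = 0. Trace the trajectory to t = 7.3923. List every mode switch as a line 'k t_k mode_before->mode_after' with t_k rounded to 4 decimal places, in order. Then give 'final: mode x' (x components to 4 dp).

Mode 0: guard c·x = 0.8204 hit at Δt = 1.5758 (t = 1.5758), x⁻ = (-0.8204) → reset → x⁺ = (-1.0356), jump to mode 1
Mode 1: guard c·x = 0.5587 hit at Δt = 0.9501 (t = 2.5259), x⁻ = (0.5587) → reset → x⁺ = (0.8275), jump to mode 0
Mode 0: guard c·x = 0.8204 hit at Δt = 1.6104 (t = 4.1363), x⁻ = (-0.8204) → reset → x⁺ = (-1.0356), jump to mode 1
Mode 1: guard c·x = 0.5587 hit at Δt = 0.9501 (t = 5.0864), x⁻ = (0.5587) → reset → x⁺ = (0.8275), jump to mode 0
Mode 0: guard c·x = 0.8204 hit at Δt = 1.6104 (t = 6.6968), x⁻ = (-0.8204) → reset → x⁺ = (-1.0356), jump to mode 1
Mode 1: flow for 0.6955 to horizon, guard not reached → x = (0.0293)

1 1.5758 0->1
2 2.5259 1->0
3 4.1363 0->1
4 5.0864 1->0
5 6.6968 0->1
final: 1 0.0293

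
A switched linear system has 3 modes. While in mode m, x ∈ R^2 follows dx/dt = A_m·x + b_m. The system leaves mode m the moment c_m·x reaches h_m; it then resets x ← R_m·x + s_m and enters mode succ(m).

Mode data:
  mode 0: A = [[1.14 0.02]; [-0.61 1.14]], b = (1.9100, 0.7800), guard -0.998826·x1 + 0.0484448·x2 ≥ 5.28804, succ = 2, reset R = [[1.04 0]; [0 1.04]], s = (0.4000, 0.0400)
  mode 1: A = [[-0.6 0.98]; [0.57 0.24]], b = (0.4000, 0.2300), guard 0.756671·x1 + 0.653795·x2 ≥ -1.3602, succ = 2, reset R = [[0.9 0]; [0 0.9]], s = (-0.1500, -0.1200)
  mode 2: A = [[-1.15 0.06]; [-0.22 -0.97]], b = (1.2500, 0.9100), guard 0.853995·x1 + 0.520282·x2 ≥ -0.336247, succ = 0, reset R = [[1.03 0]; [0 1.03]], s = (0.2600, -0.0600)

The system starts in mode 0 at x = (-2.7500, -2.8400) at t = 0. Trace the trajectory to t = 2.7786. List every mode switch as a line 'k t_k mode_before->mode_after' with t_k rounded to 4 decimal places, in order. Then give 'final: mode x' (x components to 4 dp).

Mode 0: guard c·x = 5.2880 hit at Δt = 1.0732 (t = 1.0732), x⁻ = (-5.4601, -3.4194) → reset → x⁺ = (-5.2785, -3.5161), jump to mode 2
Mode 2: guard c·x = -0.3362 hit at Δt = 1.3020 (t = 2.3752), x⁻ = (-0.3746, -0.0314) → reset → x⁺ = (-0.1259, -0.0923), jump to mode 0
Mode 0: flow for 0.4034 to horizon, guard not reached → x = (0.7793, 0.1728)

1 1.0732 0->2
2 2.3752 2->0
final: 0 0.7793 0.1728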